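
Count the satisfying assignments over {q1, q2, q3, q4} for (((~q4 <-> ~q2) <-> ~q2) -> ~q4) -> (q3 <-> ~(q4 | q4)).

Initial set: {T ((((~q4 <-> ~q2) <-> ~q2) -> ~q4) -> (q3 <-> ~(q4 | q4)))}.
T ((((~q4 <-> ~q2) <-> ~q2) -> ~q4) -> (q3 <-> ~(q4 | q4))): β-rule — branch into F (((~q4 <-> ~q2) <-> ~q2) -> ~q4)  //  T (q3 <-> ~(q4 | q4)).
  branch 1 (add F (((~q4 <-> ~q2) <-> ~q2) -> ~q4)):
    F (((~q4 <-> ~q2) <-> ~q2) -> ~q4): α-rule — add T ((~q4 <-> ~q2) <-> ~q2), F ~q4.
    T ((~q4 <-> ~q2) <-> ~q2): β-rule — branch into T (~q4 <-> ~q2), T ~q2  //  F (~q4 <-> ~q2), F ~q2.
      branch 1.1 (add T (~q4 <-> ~q2), T ~q2):
        T (~q4 <-> ~q2): β-rule — branch into T ~q4, T ~q2  //  F ~q4, F ~q2.
          branch 1.1.1 (add T ~q4, T ~q2):
            × closes — contains both q4 and ~q4.
          branch 1.1.2 (add F ~q4, F ~q2):
            × closes — contains both q2 and ~q2.
      branch 1.2 (add F (~q4 <-> ~q2), F ~q2):
        F (~q4 <-> ~q2): β-rule — branch into T ~q4, F ~q2  //  F ~q4, T ~q2.
          branch 1.2.1 (add T ~q4, F ~q2):
            × closes — contains both q4 and ~q4.
          branch 1.2.2 (add F ~q4, T ~q2):
            × closes — contains both q2 and ~q2.
  branch 2 (add T (q3 <-> ~(q4 | q4))):
    T (q3 <-> ~(q4 | q4)): β-rule — branch into T q3, T ~(q4 | q4)  //  F q3, F ~(q4 | q4).
      branch 2.1 (add T q3, T ~(q4 | q4)):
        T ~(q4 | q4): α-rule — add F q4, F q4.
        ○ open, literals {q3=1, q4=0}.
      branch 2.2 (add F q3, F ~(q4 | q4)):
        F ~(q4 | q4): β-rule — branch into T q4  //  T q4.
          branch 2.2.1 (add T q4):
            ○ open, literals {q3=0, q4=1}.
          branch 2.2.2 (add T q4):
            ○ open, literals {q3=0, q4=1}.
4 branches closed, 3 open.
Each open branch fixes some atoms; the unmentioned ones are free. Counting distinct full assignments: branch {q3=1, q4=0} (q1, q2) contributes 4 new; branch {q3=0, q4=1} (q1, q2) contributes 4 new; branch {q3=0, q4=1} (q1, q2) contributes 0 new. Total: 8.

8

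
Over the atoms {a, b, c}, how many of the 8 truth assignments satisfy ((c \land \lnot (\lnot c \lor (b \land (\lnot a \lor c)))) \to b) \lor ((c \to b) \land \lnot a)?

Initial set: {(((c \land \lnot (\lnot c \lor (b \land (\lnot a \lor c)))) \to b) \lor ((c \to b) \land \lnot a))}.
(((c \land \lnot (\lnot c \lor (b \land (\lnot a \lor c)))) \to b) \lor ((c \to b) \land \lnot a)): β-rule — branch into ((c \land \lnot (\lnot c \lor (b \land (\lnot a \lor c)))) \to b)  //  ((c \to b) \land \lnot a).
  branch 1 (add ((c \land \lnot (\lnot c \lor (b \land (\lnot a \lor c)))) \to b)):
    ((c \land \lnot (\lnot c \lor (b \land (\lnot a \lor c)))) \to b): β-rule — branch into \lnot (c \land \lnot (\lnot c \lor (b \land (\lnot a \lor c))))  //  b.
      branch 1.1 (add \lnot (c \land \lnot (\lnot c \lor (b \land (\lnot a \lor c))))):
        \lnot (c \land \lnot (\lnot c \lor (b \land (\lnot a \lor c)))): β-rule — branch into \lnot c  //  \lnot \lnot (\lnot c \lor (b \land (\lnot a \lor c))).
          branch 1.1.1 (add \lnot c):
            ○ open, literals {c=F}.
          branch 1.1.2 (add \lnot \lnot (\lnot c \lor (b \land (\lnot a \lor c)))):
            \lnot \lnot (\lnot c \lor (b \land (\lnot a \lor c))): β-rule — branch into \lnot c  //  (b \land (\lnot a \lor c)).
              branch 1.1.2.1 (add \lnot c):
                ○ open, literals {c=F}.
              branch 1.1.2.2 (add (b \land (\lnot a \lor c))):
                (b \land (\lnot a \lor c)): α-rule — add b, (\lnot a \lor c).
                (\lnot a \lor c): β-rule — branch into \lnot a  //  c.
                  branch 1.1.2.2.1 (add \lnot a):
                    ○ open, literals {a=F, b=T}.
                  branch 1.1.2.2.2 (add c):
                    ○ open, literals {b=T, c=T}.
      branch 1.2 (add b):
        ○ open, literals {b=T}.
  branch 2 (add ((c \to b) \land \lnot a)):
    ((c \to b) \land \lnot a): α-rule — add (c \to b), \lnot a.
    (c \to b): β-rule — branch into \lnot c  //  b.
      branch 2.1 (add \lnot c):
        ○ open, literals {a=F, c=F}.
      branch 2.2 (add b):
        ○ open, literals {a=F, b=T}.
0 branches closed, 7 open.
Each open branch fixes some atoms; the unmentioned ones are free. Counting distinct full assignments: branch {c=F} (a, b) contributes 4 new; branch {c=F} (a, b) contributes 0 new; branch {a=F, b=T} (c) contributes 1 new; branch {b=T, c=T} (a) contributes 1 new; branch {b=T} (a, c) contributes 0 new; branch {a=F, c=F} (b) contributes 0 new; branch {a=F, b=T} (c) contributes 0 new. Total: 6.

6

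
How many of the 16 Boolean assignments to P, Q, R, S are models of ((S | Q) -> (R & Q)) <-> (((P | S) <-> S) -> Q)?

10

Initial set: {(((S | Q) -> (R & Q)) <-> (((P | S) <-> S) -> Q))}.
(((S | Q) -> (R & Q)) <-> (((P | S) <-> S) -> Q)): β-rule — branch into ((S | Q) -> (R & Q)), (((P | S) <-> S) -> Q)  //  ~((S | Q) -> (R & Q)), ~(((P | S) <-> S) -> Q).
  branch 1 (add ((S | Q) -> (R & Q)), (((P | S) <-> S) -> Q)):
    ((S | Q) -> (R & Q)): β-rule — branch into ~(S | Q)  //  (R & Q).
      branch 1.1 (add ~(S | Q)):
        ~(S | Q): α-rule — add ~S, ~Q.
        (((P | S) <-> S) -> Q): β-rule — branch into ~((P | S) <-> S)  //  Q.
          branch 1.1.1 (add ~((P | S) <-> S)):
            ~((P | S) <-> S): β-rule — branch into (P | S), ~S  //  ~(P | S), S.
              branch 1.1.1.1 (add (P | S), ~S):
                (P | S): β-rule — branch into P  //  S.
                  branch 1.1.1.1.1 (add P):
                    ○ open, literals {P=T, Q=F, S=F}.
                  branch 1.1.1.1.2 (add S):
                    × closes — contains both S and ~S.
              branch 1.1.1.2 (add ~(P | S), S):
                × closes — contains both S and ~S.
          branch 1.1.2 (add Q):
            × closes — contains both Q and ~Q.
      branch 1.2 (add (R & Q)):
        (R & Q): α-rule — add R, Q.
        (((P | S) <-> S) -> Q): β-rule — branch into ~((P | S) <-> S)  //  Q.
          branch 1.2.1 (add ~((P | S) <-> S)):
            ~((P | S) <-> S): β-rule — branch into (P | S), ~S  //  ~(P | S), S.
              branch 1.2.1.1 (add (P | S), ~S):
                (P | S): β-rule — branch into P  //  S.
                  branch 1.2.1.1.1 (add P):
                    ○ open, literals {P=T, Q=T, R=T, S=F}.
                  branch 1.2.1.1.2 (add S):
                    × closes — contains both S and ~S.
              branch 1.2.1.2 (add ~(P | S), S):
                ~(P | S): α-rule — add ~P, ~S.
                × closes — contains both S and ~S.
          branch 1.2.2 (add Q):
            ○ open, literals {Q=T, R=T}.
  branch 2 (add ~((S | Q) -> (R & Q)), ~(((P | S) <-> S) -> Q)):
    ~((S | Q) -> (R & Q)): α-rule — add (S | Q), ~(R & Q).
    ~(((P | S) <-> S) -> Q): α-rule — add ((P | S) <-> S), ~Q.
    (S | Q): β-rule — branch into S  //  Q.
      branch 2.1 (add S):
        ~(R & Q): β-rule — branch into ~R  //  ~Q.
          branch 2.1.1 (add ~R):
            ((P | S) <-> S): β-rule — branch into (P | S), S  //  ~(P | S), ~S.
              branch 2.1.1.1 (add (P | S), S):
                (P | S): β-rule — branch into P  //  S.
                  branch 2.1.1.1.1 (add P):
                    ○ open, literals {P=T, Q=F, R=F, S=T}.
                  branch 2.1.1.1.2 (add S):
                    ○ open, literals {Q=F, R=F, S=T}.
              branch 2.1.1.2 (add ~(P | S), ~S):
                × closes — contains both S and ~S.
          branch 2.1.2 (add ~Q):
            ((P | S) <-> S): β-rule — branch into (P | S), S  //  ~(P | S), ~S.
              branch 2.1.2.1 (add (P | S), S):
                (P | S): β-rule — branch into P  //  S.
                  branch 2.1.2.1.1 (add P):
                    ○ open, literals {P=T, Q=F, S=T}.
                  branch 2.1.2.1.2 (add S):
                    ○ open, literals {Q=F, S=T}.
              branch 2.1.2.2 (add ~(P | S), ~S):
                × closes — contains both S and ~S.
      branch 2.2 (add Q):
        × closes — contains both Q and ~Q.
8 branches closed, 7 open.
Each open branch fixes some atoms; the unmentioned ones are free. Counting distinct full assignments: branch {P=T, Q=F, S=F} (R) contributes 2 new; branch {P=T, Q=T, R=T, S=F} (none free) contributes 1 new; branch {Q=T, R=T} (P, S) contributes 3 new; branch {P=T, Q=F, R=F, S=T} (none free) contributes 1 new; branch {Q=F, R=F, S=T} (P) contributes 1 new; branch {P=T, Q=F, S=T} (R) contributes 1 new; branch {Q=F, S=T} (P, R) contributes 1 new. Total: 10.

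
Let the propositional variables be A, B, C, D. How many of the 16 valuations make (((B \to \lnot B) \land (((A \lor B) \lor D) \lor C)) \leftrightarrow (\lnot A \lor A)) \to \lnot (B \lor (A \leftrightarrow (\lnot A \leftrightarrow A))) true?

13

Initial set: {((((B \to \lnot B) \land (((A \lor B) \lor D) \lor C)) \leftrightarrow (\lnot A \lor A)) \to \lnot (B \lor (A \leftrightarrow (\lnot A \leftrightarrow A))))}.
((((B \to \lnot B) \land (((A \lor B) \lor D) \lor C)) \leftrightarrow (\lnot A \lor A)) \to \lnot (B \lor (A \leftrightarrow (\lnot A \leftrightarrow A)))): β-rule — branch into \lnot (((B \to \lnot B) \land (((A \lor B) \lor D) \lor C)) \leftrightarrow (\lnot A \lor A))  //  \lnot (B \lor (A \leftrightarrow (\lnot A \leftrightarrow A))).
  branch 1 (add \lnot (((B \to \lnot B) \land (((A \lor B) \lor D) \lor C)) \leftrightarrow (\lnot A \lor A))):
    \lnot (((B \to \lnot B) \land (((A \lor B) \lor D) \lor C)) \leftrightarrow (\lnot A \lor A)): β-rule — branch into ((B \to \lnot B) \land (((A \lor B) \lor D) \lor C)), \lnot (\lnot A \lor A)  //  \lnot ((B \to \lnot B) \land (((A \lor B) \lor D) \lor C)), (\lnot A \lor A).
      branch 1.1 (add ((B \to \lnot B) \land (((A \lor B) \lor D) \lor C)), \lnot (\lnot A \lor A)):
        ((B \to \lnot B) \land (((A \lor B) \lor D) \lor C)): α-rule — add (B \to \lnot B), (((A \lor B) \lor D) \lor C).
        \lnot (\lnot A \lor A): α-rule — add \lnot \lnot A, \lnot A.
        × closes — contains both A and \lnot A.
      branch 1.2 (add \lnot ((B \to \lnot B) \land (((A \lor B) \lor D) \lor C)), (\lnot A \lor A)):
        \lnot ((B \to \lnot B) \land (((A \lor B) \lor D) \lor C)): β-rule — branch into \lnot (B \to \lnot B)  //  \lnot (((A \lor B) \lor D) \lor C).
          branch 1.2.1 (add \lnot (B \to \lnot B)):
            \lnot (B \to \lnot B): α-rule — add B, \lnot \lnot B.
            (\lnot A \lor A): β-rule — branch into \lnot A  //  A.
              branch 1.2.1.1 (add \lnot A):
                ○ open, literals {A=F, B=T}.
              branch 1.2.1.2 (add A):
                ○ open, literals {A=T, B=T}.
          branch 1.2.2 (add \lnot (((A \lor B) \lor D) \lor C)):
            \lnot (((A \lor B) \lor D) \lor C): α-rule — add \lnot ((A \lor B) \lor D), \lnot C.
            \lnot ((A \lor B) \lor D): α-rule — add \lnot (A \lor B), \lnot D.
            \lnot (A \lor B): α-rule — add \lnot A, \lnot B.
            (\lnot A \lor A): β-rule — branch into \lnot A  //  A.
              branch 1.2.2.1 (add \lnot A):
                ○ open, literals {A=F, B=F, C=F, D=F}.
              branch 1.2.2.2 (add A):
                × closes — contains both A and \lnot A.
  branch 2 (add \lnot (B \lor (A \leftrightarrow (\lnot A \leftrightarrow A)))):
    \lnot (B \lor (A \leftrightarrow (\lnot A \leftrightarrow A))): α-rule — add \lnot B, \lnot (A \leftrightarrow (\lnot A \leftrightarrow A)).
    \lnot (A \leftrightarrow (\lnot A \leftrightarrow A)): β-rule — branch into A, \lnot (\lnot A \leftrightarrow A)  //  \lnot A, (\lnot A \leftrightarrow A).
      branch 2.1 (add A, \lnot (\lnot A \leftrightarrow A)):
        \lnot (\lnot A \leftrightarrow A): β-rule — branch into \lnot A, \lnot A  //  \lnot \lnot A, A.
          branch 2.1.1 (add \lnot A, \lnot A):
            × closes — contains both A and \lnot A.
          branch 2.1.2 (add \lnot \lnot A, A):
            ○ open, literals {A=T, B=F}.
      branch 2.2 (add \lnot A, (\lnot A \leftrightarrow A)):
        (\lnot A \leftrightarrow A): β-rule — branch into \lnot A, A  //  \lnot \lnot A, \lnot A.
          branch 2.2.1 (add \lnot A, A):
            × closes — contains both A and \lnot A.
          branch 2.2.2 (add \lnot \lnot A, \lnot A):
            × closes — contains both A and \lnot A.
5 branches closed, 4 open.
Each open branch fixes some atoms; the unmentioned ones are free. Counting distinct full assignments: branch {A=F, B=T} (C, D) contributes 4 new; branch {A=T, B=T} (C, D) contributes 4 new; branch {A=F, B=F, C=F, D=F} (none free) contributes 1 new; branch {A=T, B=F} (C, D) contributes 4 new. Total: 13.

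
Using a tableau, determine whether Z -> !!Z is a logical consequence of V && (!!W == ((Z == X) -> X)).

Yes

Initial set: {(V && (!!W == ((Z == X) -> X))); !(Z -> !!Z)}.
(V && (!!W == ((Z == X) -> X))): α-rule — add V, (!!W == ((Z == X) -> X)).
!(Z -> !!Z): α-rule — add Z, !!!Z.
!!!Z: drop double negation, giving !Z.
× closes — contains both Z and !Z.
All 1 branch closes.
Every branch closed, so the premises entail the conclusion.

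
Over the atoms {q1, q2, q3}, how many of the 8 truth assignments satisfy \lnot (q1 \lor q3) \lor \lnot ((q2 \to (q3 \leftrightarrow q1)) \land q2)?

7

Initial set: {(\lnot (q1 \lor q3) \lor \lnot ((q2 \to (q3 \leftrightarrow q1)) \land q2))}.
(\lnot (q1 \lor q3) \lor \lnot ((q2 \to (q3 \leftrightarrow q1)) \land q2)): β-rule — branch into \lnot (q1 \lor q3)  //  \lnot ((q2 \to (q3 \leftrightarrow q1)) \land q2).
  branch 1 (add \lnot (q1 \lor q3)):
    \lnot (q1 \lor q3): α-rule — add \lnot q1, \lnot q3.
    ○ open, literals {q1=F, q3=F}.
  branch 2 (add \lnot ((q2 \to (q3 \leftrightarrow q1)) \land q2)):
    \lnot ((q2 \to (q3 \leftrightarrow q1)) \land q2): β-rule — branch into \lnot (q2 \to (q3 \leftrightarrow q1))  //  \lnot q2.
      branch 2.1 (add \lnot (q2 \to (q3 \leftrightarrow q1))):
        \lnot (q2 \to (q3 \leftrightarrow q1)): α-rule — add q2, \lnot (q3 \leftrightarrow q1).
        \lnot (q3 \leftrightarrow q1): β-rule — branch into q3, \lnot q1  //  \lnot q3, q1.
          branch 2.1.1 (add q3, \lnot q1):
            ○ open, literals {q1=F, q2=T, q3=T}.
          branch 2.1.2 (add \lnot q3, q1):
            ○ open, literals {q1=T, q2=T, q3=F}.
      branch 2.2 (add \lnot q2):
        ○ open, literals {q2=F}.
0 branches closed, 4 open.
Each open branch fixes some atoms; the unmentioned ones are free. Counting distinct full assignments: branch {q1=F, q3=F} (q2) contributes 2 new; branch {q1=F, q2=T, q3=T} (none free) contributes 1 new; branch {q1=T, q2=T, q3=F} (none free) contributes 1 new; branch {q2=F} (q1, q3) contributes 3 new. Total: 7.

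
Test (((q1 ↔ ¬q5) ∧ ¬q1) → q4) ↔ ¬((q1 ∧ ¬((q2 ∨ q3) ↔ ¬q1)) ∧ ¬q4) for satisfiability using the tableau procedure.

Satisfiable

Initial set: {((((q1 ↔ ¬q5) ∧ ¬q1) → q4) ↔ ¬((q1 ∧ ¬((q2 ∨ q3) ↔ ¬q1)) ∧ ¬q4))}.
((((q1 ↔ ¬q5) ∧ ¬q1) → q4) ↔ ¬((q1 ∧ ¬((q2 ∨ q3) ↔ ¬q1)) ∧ ¬q4)): β-rule — branch into (((q1 ↔ ¬q5) ∧ ¬q1) → q4), ¬((q1 ∧ ¬((q2 ∨ q3) ↔ ¬q1)) ∧ ¬q4)  //  ¬(((q1 ↔ ¬q5) ∧ ¬q1) → q4), ¬¬((q1 ∧ ¬((q2 ∨ q3) ↔ ¬q1)) ∧ ¬q4).
  branch 1 (add (((q1 ↔ ¬q5) ∧ ¬q1) → q4), ¬((q1 ∧ ¬((q2 ∨ q3) ↔ ¬q1)) ∧ ¬q4)):
    (((q1 ↔ ¬q5) ∧ ¬q1) → q4): β-rule — branch into ¬((q1 ↔ ¬q5) ∧ ¬q1)  //  q4.
      branch 1.1 (add ¬((q1 ↔ ¬q5) ∧ ¬q1)):
        ¬((q1 ∧ ¬((q2 ∨ q3) ↔ ¬q1)) ∧ ¬q4): β-rule — branch into ¬(q1 ∧ ¬((q2 ∨ q3) ↔ ¬q1))  //  ¬¬q4.
          branch 1.1.1 (add ¬(q1 ∧ ¬((q2 ∨ q3) ↔ ¬q1))):
            ¬((q1 ↔ ¬q5) ∧ ¬q1): β-rule — branch into ¬(q1 ↔ ¬q5)  //  ¬¬q1.
              branch 1.1.1.1 (add ¬(q1 ↔ ¬q5)):
                ¬(q1 ∧ ¬((q2 ∨ q3) ↔ ¬q1)): β-rule — branch into ¬q1  //  ¬¬((q2 ∨ q3) ↔ ¬q1).
                  branch 1.1.1.1.1 (add ¬q1):
                    ¬(q1 ↔ ¬q5): β-rule — branch into q1, ¬¬q5  //  ¬q1, ¬q5.
                      branch 1.1.1.1.1.1 (add q1, ¬¬q5):
                        × closes — contains both q1 and ¬q1.
                      branch 1.1.1.1.1.2 (add ¬q1, ¬q5):
                        ○ open, literals {q1=F, q5=F}.
                  branch 1.1.1.1.2 (add ¬¬((q2 ∨ q3) ↔ ¬q1)):
                    ¬(q1 ↔ ¬q5): β-rule — branch into q1, ¬¬q5  //  ¬q1, ¬q5.
                      branch 1.1.1.1.2.1 (add q1, ¬¬q5):
                        ¬¬((q2 ∨ q3) ↔ ¬q1): β-rule — branch into (q2 ∨ q3), ¬q1  //  ¬(q2 ∨ q3), ¬¬q1.
                          branch 1.1.1.1.2.1.1 (add (q2 ∨ q3), ¬q1):
                            × closes — contains both q1 and ¬q1.
                          branch 1.1.1.1.2.1.2 (add ¬(q2 ∨ q3), ¬¬q1):
                            ¬(q2 ∨ q3): α-rule — add ¬q2, ¬q3.
                            ○ open, literals {q1=T, q2=F, q3=F, q5=T}.
                      branch 1.1.1.1.2.2 (add ¬q1, ¬q5):
                        ¬¬((q2 ∨ q3) ↔ ¬q1): β-rule — branch into (q2 ∨ q3), ¬q1  //  ¬(q2 ∨ q3), ¬¬q1.
                          branch 1.1.1.1.2.2.1 (add (q2 ∨ q3), ¬q1):
                            (q2 ∨ q3): β-rule — branch into q2  //  q3.
                              branch 1.1.1.1.2.2.1.1 (add q2):
                                ○ open, literals {q1=F, q2=T, q5=F}.
                              branch 1.1.1.1.2.2.1.2 (add q3):
                                ○ open, literals {q1=F, q3=T, q5=F}.
                          branch 1.1.1.1.2.2.2 (add ¬(q2 ∨ q3), ¬¬q1):
                            × closes — contains both q1 and ¬q1.
              branch 1.1.1.2 (add ¬¬q1):
                ¬(q1 ∧ ¬((q2 ∨ q3) ↔ ¬q1)): β-rule — branch into ¬q1  //  ¬¬((q2 ∨ q3) ↔ ¬q1).
                  branch 1.1.1.2.1 (add ¬q1):
                    × closes — contains both q1 and ¬q1.
                  branch 1.1.1.2.2 (add ¬¬((q2 ∨ q3) ↔ ¬q1)):
                    ¬¬((q2 ∨ q3) ↔ ¬q1): β-rule — branch into (q2 ∨ q3), ¬q1  //  ¬(q2 ∨ q3), ¬¬q1.
                      branch 1.1.1.2.2.1 (add (q2 ∨ q3), ¬q1):
                        × closes — contains both q1 and ¬q1.
                      branch 1.1.1.2.2.2 (add ¬(q2 ∨ q3), ¬¬q1):
                        ¬(q2 ∨ q3): α-rule — add ¬q2, ¬q3.
                        ○ open, literals {q1=T, q2=F, q3=F}.
          branch 1.1.2 (add ¬¬q4):
            ¬((q1 ↔ ¬q5) ∧ ¬q1): β-rule — branch into ¬(q1 ↔ ¬q5)  //  ¬¬q1.
              branch 1.1.2.1 (add ¬(q1 ↔ ¬q5)):
                ¬(q1 ↔ ¬q5): β-rule — branch into q1, ¬¬q5  //  ¬q1, ¬q5.
                  branch 1.1.2.1.1 (add q1, ¬¬q5):
                    ○ open, literals {q1=T, q4=T, q5=T}.
                  branch 1.1.2.1.2 (add ¬q1, ¬q5):
                    ○ open, literals {q1=F, q4=T, q5=F}.
              branch 1.1.2.2 (add ¬¬q1):
                ○ open, literals {q1=T, q4=T}.
      branch 1.2 (add q4):
        ¬((q1 ∧ ¬((q2 ∨ q3) ↔ ¬q1)) ∧ ¬q4): β-rule — branch into ¬(q1 ∧ ¬((q2 ∨ q3) ↔ ¬q1))  //  ¬¬q4.
          branch 1.2.1 (add ¬(q1 ∧ ¬((q2 ∨ q3) ↔ ¬q1))):
            ¬(q1 ∧ ¬((q2 ∨ q3) ↔ ¬q1)): β-rule — branch into ¬q1  //  ¬¬((q2 ∨ q3) ↔ ¬q1).
              branch 1.2.1.1 (add ¬q1):
                ○ open, literals {q1=F, q4=T}.
              branch 1.2.1.2 (add ¬¬((q2 ∨ q3) ↔ ¬q1)):
                ¬¬((q2 ∨ q3) ↔ ¬q1): β-rule — branch into (q2 ∨ q3), ¬q1  //  ¬(q2 ∨ q3), ¬¬q1.
                  branch 1.2.1.2.1 (add (q2 ∨ q3), ¬q1):
                    (q2 ∨ q3): β-rule — branch into q2  //  q3.
                      branch 1.2.1.2.1.1 (add q2):
                        ○ open, literals {q1=F, q2=T, q4=T}.
                      branch 1.2.1.2.1.2 (add q3):
                        ○ open, literals {q1=F, q3=T, q4=T}.
                  branch 1.2.1.2.2 (add ¬(q2 ∨ q3), ¬¬q1):
                    ¬(q2 ∨ q3): α-rule — add ¬q2, ¬q3.
                    ○ open, literals {q1=T, q2=F, q3=F, q4=T}.
          branch 1.2.2 (add ¬¬q4):
            ○ open, literals {q4=T}.
  branch 2 (add ¬(((q1 ↔ ¬q5) ∧ ¬q1) → q4), ¬¬((q1 ∧ ¬((q2 ∨ q3) ↔ ¬q1)) ∧ ¬q4)):
    ¬(((q1 ↔ ¬q5) ∧ ¬q1) → q4): α-rule — add ((q1 ↔ ¬q5) ∧ ¬q1), ¬q4.
    ¬¬((q1 ∧ ¬((q2 ∨ q3) ↔ ¬q1)) ∧ ¬q4): α-rule — add (q1 ∧ ¬((q2 ∨ q3) ↔ ¬q1)), ¬q4.
    ((q1 ↔ ¬q5) ∧ ¬q1): α-rule — add (q1 ↔ ¬q5), ¬q1.
    (q1 ∧ ¬((q2 ∨ q3) ↔ ¬q1)): α-rule — add q1, ¬((q2 ∨ q3) ↔ ¬q1).
    × closes — contains both q1 and ¬q1.
6 branches closed, 13 open.
An open branch gives a satisfying assignment: q1=F, q5=F.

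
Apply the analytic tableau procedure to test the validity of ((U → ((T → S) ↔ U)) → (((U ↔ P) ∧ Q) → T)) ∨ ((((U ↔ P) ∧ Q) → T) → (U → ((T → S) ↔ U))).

Valid

Assume the negation and expand:
Initial set: {F (((U → ((T → S) ↔ U)) → (((U ↔ P) ∧ Q) → T)) ∨ ((((U ↔ P) ∧ Q) → T) → (U → ((T → S) ↔ U))))}.
F (((U → ((T → S) ↔ U)) → (((U ↔ P) ∧ Q) → T)) ∨ ((((U ↔ P) ∧ Q) → T) → (U → ((T → S) ↔ U)))): α-rule — add F ((U → ((T → S) ↔ U)) → (((U ↔ P) ∧ Q) → T)), F ((((U ↔ P) ∧ Q) → T) → (U → ((T → S) ↔ U))).
F ((U → ((T → S) ↔ U)) → (((U ↔ P) ∧ Q) → T)): α-rule — add T (U → ((T → S) ↔ U)), F (((U ↔ P) ∧ Q) → T).
F ((((U ↔ P) ∧ Q) → T) → (U → ((T → S) ↔ U))): α-rule — add T (((U ↔ P) ∧ Q) → T), F (U → ((T → S) ↔ U)).
F (((U ↔ P) ∧ Q) → T): α-rule — add T ((U ↔ P) ∧ Q), F T.
F (U → ((T → S) ↔ U)): α-rule — add T U, F ((T → S) ↔ U).
T ((U ↔ P) ∧ Q): α-rule — add T (U ↔ P), T Q.
T (U → ((T → S) ↔ U)): β-rule — branch into F U  //  T ((T → S) ↔ U).
  branch 1 (add F U):
    × closes — contains both U and ¬U.
  branch 2 (add T ((T → S) ↔ U)):
    T (((U ↔ P) ∧ Q) → T): β-rule — branch into F ((U ↔ P) ∧ Q)  //  T T.
      branch 2.1 (add F ((U ↔ P) ∧ Q)):
        F ((T → S) ↔ U): β-rule — branch into T (T → S), F U  //  F (T → S), T U.
          branch 2.1.1 (add T (T → S), F U):
            × closes — contains both U and ¬U.
          branch 2.1.2 (add F (T → S), T U):
            F (T → S): α-rule — add T T, F S.
            × closes — contains both T and ¬T.
      branch 2.2 (add T T):
        × closes — contains both T and ¬T.
All 4 branches close.
Every branch closed, so the negation is unsatisfiable and the formula is valid.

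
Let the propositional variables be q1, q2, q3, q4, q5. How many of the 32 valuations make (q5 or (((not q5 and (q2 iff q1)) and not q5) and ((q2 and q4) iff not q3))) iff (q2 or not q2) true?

20

Initial set: {((q5 or (((not q5 and (q2 iff q1)) and not q5) and ((q2 and q4) iff not q3))) iff (q2 or not q2))}.
((q5 or (((not q5 and (q2 iff q1)) and not q5) and ((q2 and q4) iff not q3))) iff (q2 or not q2)): β-rule — branch into (q5 or (((not q5 and (q2 iff q1)) and not q5) and ((q2 and q4) iff not q3))), (q2 or not q2)  //  not (q5 or (((not q5 and (q2 iff q1)) and not q5) and ((q2 and q4) iff not q3))), not (q2 or not q2).
  branch 1 (add (q5 or (((not q5 and (q2 iff q1)) and not q5) and ((q2 and q4) iff not q3))), (q2 or not q2)):
    (q5 or (((not q5 and (q2 iff q1)) and not q5) and ((q2 and q4) iff not q3))): β-rule — branch into q5  //  (((not q5 and (q2 iff q1)) and not q5) and ((q2 and q4) iff not q3)).
      branch 1.1 (add q5):
        (q2 or not q2): β-rule — branch into q2  //  not q2.
          branch 1.1.1 (add q2):
            ○ open, literals {q2=T, q5=T}.
          branch 1.1.2 (add not q2):
            ○ open, literals {q2=F, q5=T}.
      branch 1.2 (add (((not q5 and (q2 iff q1)) and not q5) and ((q2 and q4) iff not q3))):
        (((not q5 and (q2 iff q1)) and not q5) and ((q2 and q4) iff not q3)): α-rule — add ((not q5 and (q2 iff q1)) and not q5), ((q2 and q4) iff not q3).
        ((not q5 and (q2 iff q1)) and not q5): α-rule — add (not q5 and (q2 iff q1)), not q5.
        (not q5 and (q2 iff q1)): α-rule — add not q5, (q2 iff q1).
        (q2 or not q2): β-rule — branch into q2  //  not q2.
          branch 1.2.1 (add q2):
            ((q2 and q4) iff not q3): β-rule — branch into (q2 and q4), not q3  //  not (q2 and q4), not not q3.
              branch 1.2.1.1 (add (q2 and q4), not q3):
                (q2 and q4): α-rule — add q2, q4.
                (q2 iff q1): β-rule — branch into q2, q1  //  not q2, not q1.
                  branch 1.2.1.1.1 (add q2, q1):
                    ○ open, literals {q1=T, q2=T, q3=F, q4=T, q5=F}.
                  branch 1.2.1.1.2 (add not q2, not q1):
                    × closes — contains both q2 and not q2.
              branch 1.2.1.2 (add not (q2 and q4), not not q3):
                (q2 iff q1): β-rule — branch into q2, q1  //  not q2, not q1.
                  branch 1.2.1.2.1 (add q2, q1):
                    not (q2 and q4): β-rule — branch into not q2  //  not q4.
                      branch 1.2.1.2.1.1 (add not q2):
                        × closes — contains both q2 and not q2.
                      branch 1.2.1.2.1.2 (add not q4):
                        ○ open, literals {q1=T, q2=T, q3=T, q4=F, q5=F}.
                  branch 1.2.1.2.2 (add not q2, not q1):
                    × closes — contains both q2 and not q2.
          branch 1.2.2 (add not q2):
            ((q2 and q4) iff not q3): β-rule — branch into (q2 and q4), not q3  //  not (q2 and q4), not not q3.
              branch 1.2.2.1 (add (q2 and q4), not q3):
                (q2 and q4): α-rule — add q2, q4.
                × closes — contains both q2 and not q2.
              branch 1.2.2.2 (add not (q2 and q4), not not q3):
                (q2 iff q1): β-rule — branch into q2, q1  //  not q2, not q1.
                  branch 1.2.2.2.1 (add q2, q1):
                    × closes — contains both q2 and not q2.
                  branch 1.2.2.2.2 (add not q2, not q1):
                    not (q2 and q4): β-rule — branch into not q2  //  not q4.
                      branch 1.2.2.2.2.1 (add not q2):
                        ○ open, literals {q1=F, q2=F, q3=T, q5=F}.
                      branch 1.2.2.2.2.2 (add not q4):
                        ○ open, literals {q1=F, q2=F, q3=T, q4=F, q5=F}.
  branch 2 (add not (q5 or (((not q5 and (q2 iff q1)) and not q5) and ((q2 and q4) iff not q3))), not (q2 or not q2)):
    not (q5 or (((not q5 and (q2 iff q1)) and not q5) and ((q2 and q4) iff not q3))): α-rule — add not q5, not (((not q5 and (q2 iff q1)) and not q5) and ((q2 and q4) iff not q3)).
    not (q2 or not q2): α-rule — add not q2, not not q2.
    × closes — contains both q2 and not q2.
6 branches closed, 6 open.
Each open branch fixes some atoms; the unmentioned ones are free. Counting distinct full assignments: branch {q2=T, q5=T} (q1, q3, q4) contributes 8 new; branch {q2=F, q5=T} (q1, q3, q4) contributes 8 new; branch {q1=T, q2=T, q3=F, q4=T, q5=F} (none free) contributes 1 new; branch {q1=T, q2=T, q3=T, q4=F, q5=F} (none free) contributes 1 new; branch {q1=F, q2=F, q3=T, q5=F} (q4) contributes 2 new; branch {q1=F, q2=F, q3=T, q4=F, q5=F} (none free) contributes 0 new. Total: 20.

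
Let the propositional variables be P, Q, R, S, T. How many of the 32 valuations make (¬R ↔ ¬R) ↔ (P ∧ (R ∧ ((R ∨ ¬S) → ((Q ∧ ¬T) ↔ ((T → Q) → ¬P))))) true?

4

Initial set: {((¬R ↔ ¬R) ↔ (P ∧ (R ∧ ((R ∨ ¬S) → ((Q ∧ ¬T) ↔ ((T → Q) → ¬P))))))}.
((¬R ↔ ¬R) ↔ (P ∧ (R ∧ ((R ∨ ¬S) → ((Q ∧ ¬T) ↔ ((T → Q) → ¬P)))))): β-rule — branch into (¬R ↔ ¬R), (P ∧ (R ∧ ((R ∨ ¬S) → ((Q ∧ ¬T) ↔ ((T → Q) → ¬P)))))  //  ¬(¬R ↔ ¬R), ¬(P ∧ (R ∧ ((R ∨ ¬S) → ((Q ∧ ¬T) ↔ ((T → Q) → ¬P))))).
  branch 1 (add (¬R ↔ ¬R), (P ∧ (R ∧ ((R ∨ ¬S) → ((Q ∧ ¬T) ↔ ((T → Q) → ¬P)))))):
    (P ∧ (R ∧ ((R ∨ ¬S) → ((Q ∧ ¬T) ↔ ((T → Q) → ¬P))))): α-rule — add P, (R ∧ ((R ∨ ¬S) → ((Q ∧ ¬T) ↔ ((T → Q) → ¬P)))).
    (R ∧ ((R ∨ ¬S) → ((Q ∧ ¬T) ↔ ((T → Q) → ¬P)))): α-rule — add R, ((R ∨ ¬S) → ((Q ∧ ¬T) ↔ ((T → Q) → ¬P))).
    (¬R ↔ ¬R): β-rule — branch into ¬R, ¬R  //  ¬¬R, ¬¬R.
      branch 1.1 (add ¬R, ¬R):
        × closes — contains both R and ¬R.
      branch 1.2 (add ¬¬R, ¬¬R):
        ((R ∨ ¬S) → ((Q ∧ ¬T) ↔ ((T → Q) → ¬P))): β-rule — branch into ¬(R ∨ ¬S)  //  ((Q ∧ ¬T) ↔ ((T → Q) → ¬P)).
          branch 1.2.1 (add ¬(R ∨ ¬S)):
            ¬(R ∨ ¬S): α-rule — add ¬R, ¬¬S.
            × closes — contains both R and ¬R.
          branch 1.2.2 (add ((Q ∧ ¬T) ↔ ((T → Q) → ¬P))):
            ((Q ∧ ¬T) ↔ ((T → Q) → ¬P)): β-rule — branch into (Q ∧ ¬T), ((T → Q) → ¬P)  //  ¬(Q ∧ ¬T), ¬((T → Q) → ¬P).
              branch 1.2.2.1 (add (Q ∧ ¬T), ((T → Q) → ¬P)):
                (Q ∧ ¬T): α-rule — add Q, ¬T.
                ((T → Q) → ¬P): β-rule — branch into ¬(T → Q)  //  ¬P.
                  branch 1.2.2.1.1 (add ¬(T → Q)):
                    ¬(T → Q): α-rule — add T, ¬Q.
                    × closes — contains both T and ¬T.
                  branch 1.2.2.1.2 (add ¬P):
                    × closes — contains both P and ¬P.
              branch 1.2.2.2 (add ¬(Q ∧ ¬T), ¬((T → Q) → ¬P)):
                ¬((T → Q) → ¬P): α-rule — add (T → Q), ¬¬P.
                ¬(Q ∧ ¬T): β-rule — branch into ¬Q  //  ¬¬T.
                  branch 1.2.2.2.1 (add ¬Q):
                    (T → Q): β-rule — branch into ¬T  //  Q.
                      branch 1.2.2.2.1.1 (add ¬T):
                        ○ open, literals {P=T, Q=F, R=T, T=F}.
                      branch 1.2.2.2.1.2 (add Q):
                        × closes — contains both Q and ¬Q.
                  branch 1.2.2.2.2 (add ¬¬T):
                    (T → Q): β-rule — branch into ¬T  //  Q.
                      branch 1.2.2.2.2.1 (add ¬T):
                        × closes — contains both T and ¬T.
                      branch 1.2.2.2.2.2 (add Q):
                        ○ open, literals {P=T, Q=T, R=T, T=T}.
  branch 2 (add ¬(¬R ↔ ¬R), ¬(P ∧ (R ∧ ((R ∨ ¬S) → ((Q ∧ ¬T) ↔ ((T → Q) → ¬P)))))):
    ¬(¬R ↔ ¬R): β-rule — branch into ¬R, ¬¬R  //  ¬¬R, ¬R.
      branch 2.1 (add ¬R, ¬¬R):
        × closes — contains both R and ¬R.
      branch 2.2 (add ¬¬R, ¬R):
        × closes — contains both R and ¬R.
8 branches closed, 2 open.
Each open branch fixes some atoms; the unmentioned ones are free. Counting distinct full assignments: branch {P=T, Q=F, R=T, T=F} (S) contributes 2 new; branch {P=T, Q=T, R=T, T=T} (S) contributes 2 new. Total: 4.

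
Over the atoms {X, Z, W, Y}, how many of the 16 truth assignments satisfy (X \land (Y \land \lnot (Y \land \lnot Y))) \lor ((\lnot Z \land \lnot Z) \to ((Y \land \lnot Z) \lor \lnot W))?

Initial set: {((X \land (Y \land \lnot (Y \land \lnot Y))) \lor ((\lnot Z \land \lnot Z) \to ((Y \land \lnot Z) \lor \lnot W)))}.
((X \land (Y \land \lnot (Y \land \lnot Y))) \lor ((\lnot Z \land \lnot Z) \to ((Y \land \lnot Z) \lor \lnot W))): β-rule — branch into (X \land (Y \land \lnot (Y \land \lnot Y)))  //  ((\lnot Z \land \lnot Z) \to ((Y \land \lnot Z) \lor \lnot W)).
  branch 1 (add (X \land (Y \land \lnot (Y \land \lnot Y)))):
    (X \land (Y \land \lnot (Y \land \lnot Y))): α-rule — add X, (Y \land \lnot (Y \land \lnot Y)).
    (Y \land \lnot (Y \land \lnot Y)): α-rule — add Y, \lnot (Y \land \lnot Y).
    \lnot (Y \land \lnot Y): β-rule — branch into \lnot Y  //  \lnot \lnot Y.
      branch 1.1 (add \lnot Y):
        × closes — contains both Y and \lnot Y.
      branch 1.2 (add \lnot \lnot Y):
        ○ open, literals {X=T, Y=T}.
  branch 2 (add ((\lnot Z \land \lnot Z) \to ((Y \land \lnot Z) \lor \lnot W))):
    ((\lnot Z \land \lnot Z) \to ((Y \land \lnot Z) \lor \lnot W)): β-rule — branch into \lnot (\lnot Z \land \lnot Z)  //  ((Y \land \lnot Z) \lor \lnot W).
      branch 2.1 (add \lnot (\lnot Z \land \lnot Z)):
        \lnot (\lnot Z \land \lnot Z): β-rule — branch into \lnot \lnot Z  //  \lnot \lnot Z.
          branch 2.1.1 (add \lnot \lnot Z):
            ○ open, literals {Z=T}.
          branch 2.1.2 (add \lnot \lnot Z):
            ○ open, literals {Z=T}.
      branch 2.2 (add ((Y \land \lnot Z) \lor \lnot W)):
        ((Y \land \lnot Z) \lor \lnot W): β-rule — branch into (Y \land \lnot Z)  //  \lnot W.
          branch 2.2.1 (add (Y \land \lnot Z)):
            (Y \land \lnot Z): α-rule — add Y, \lnot Z.
            ○ open, literals {Y=T, Z=F}.
          branch 2.2.2 (add \lnot W):
            ○ open, literals {W=F}.
1 branch closed, 5 open.
Each open branch fixes some atoms; the unmentioned ones are free. Counting distinct full assignments: branch {X=T, Y=T} (Z, W) contributes 4 new; branch {Z=T} (X, W, Y) contributes 6 new; branch {Z=T} (X, W, Y) contributes 0 new; branch {Y=T, Z=F} (X, W) contributes 2 new; branch {W=F} (X, Z, Y) contributes 2 new. Total: 14.

14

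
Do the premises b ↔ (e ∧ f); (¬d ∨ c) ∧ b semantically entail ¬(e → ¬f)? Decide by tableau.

Yes

Initial set: {(b ↔ (e ∧ f)); ((¬d ∨ c) ∧ b); ¬¬(e → ¬f)}.
((¬d ∨ c) ∧ b): α-rule — add (¬d ∨ c), b.
(b ↔ (e ∧ f)): β-rule — branch into b, (e ∧ f)  //  ¬b, ¬(e ∧ f).
  branch 1 (add b, (e ∧ f)):
    (e ∧ f): α-rule — add e, f.
    ¬¬(e → ¬f): β-rule — branch into ¬e  //  ¬f.
      branch 1.1 (add ¬e):
        × closes — contains both e and ¬e.
      branch 1.2 (add ¬f):
        × closes — contains both f and ¬f.
  branch 2 (add ¬b, ¬(e ∧ f)):
    × closes — contains both b and ¬b.
All 3 branches close.
Every branch closed, so the premises entail the conclusion.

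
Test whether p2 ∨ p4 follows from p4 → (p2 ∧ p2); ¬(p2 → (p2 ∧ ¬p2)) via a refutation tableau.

Initial set: {T (p4 → (p2 ∧ p2)); T ¬(p2 → (p2 ∧ ¬p2)); F (p2 ∨ p4)}.
T ¬(p2 → (p2 ∧ ¬p2)): α-rule — add T p2, F (p2 ∧ ¬p2).
F (p2 ∨ p4): α-rule — add F p2, F p4.
× closes — contains both p2 and ¬p2.
All 1 branch closes.
Every branch closed, so the premises entail the conclusion.

Yes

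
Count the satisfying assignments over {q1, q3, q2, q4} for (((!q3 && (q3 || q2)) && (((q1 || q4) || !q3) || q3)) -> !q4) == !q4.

Initial set: {T ((((!q3 && (q3 || q2)) && (((q1 || q4) || !q3) || q3)) -> !q4) == !q4)}.
T ((((!q3 && (q3 || q2)) && (((q1 || q4) || !q3) || q3)) -> !q4) == !q4): β-rule — branch into T (((!q3 && (q3 || q2)) && (((q1 || q4) || !q3) || q3)) -> !q4), T !q4  //  F (((!q3 && (q3 || q2)) && (((q1 || q4) || !q3) || q3)) -> !q4), F !q4.
  branch 1 (add T (((!q3 && (q3 || q2)) && (((q1 || q4) || !q3) || q3)) -> !q4), T !q4):
    T (((!q3 && (q3 || q2)) && (((q1 || q4) || !q3) || q3)) -> !q4): β-rule — branch into F ((!q3 && (q3 || q2)) && (((q1 || q4) || !q3) || q3))  //  T !q4.
      branch 1.1 (add F ((!q3 && (q3 || q2)) && (((q1 || q4) || !q3) || q3))):
        F ((!q3 && (q3 || q2)) && (((q1 || q4) || !q3) || q3)): β-rule — branch into F (!q3 && (q3 || q2))  //  F (((q1 || q4) || !q3) || q3).
          branch 1.1.1 (add F (!q3 && (q3 || q2))):
            F (!q3 && (q3 || q2)): β-rule — branch into F !q3  //  F (q3 || q2).
              branch 1.1.1.1 (add F !q3):
                ○ open, literals {q3=1, q4=0}.
              branch 1.1.1.2 (add F (q3 || q2)):
                F (q3 || q2): α-rule — add F q3, F q2.
                ○ open, literals {q2=0, q3=0, q4=0}.
          branch 1.1.2 (add F (((q1 || q4) || !q3) || q3)):
            F (((q1 || q4) || !q3) || q3): α-rule — add F ((q1 || q4) || !q3), F q3.
            F ((q1 || q4) || !q3): α-rule — add F (q1 || q4), F !q3.
            × closes — contains both q3 and !q3.
      branch 1.2 (add T !q4):
        ○ open, literals {q4=0}.
  branch 2 (add F (((!q3 && (q3 || q2)) && (((q1 || q4) || !q3) || q3)) -> !q4), F !q4):
    F (((!q3 && (q3 || q2)) && (((q1 || q4) || !q3) || q3)) -> !q4): α-rule — add T ((!q3 && (q3 || q2)) && (((q1 || q4) || !q3) || q3)), F !q4.
    T ((!q3 && (q3 || q2)) && (((q1 || q4) || !q3) || q3)): α-rule — add T (!q3 && (q3 || q2)), T (((q1 || q4) || !q3) || q3).
    T (!q3 && (q3 || q2)): α-rule — add T !q3, T (q3 || q2).
    T (((q1 || q4) || !q3) || q3): β-rule — branch into T ((q1 || q4) || !q3)  //  T q3.
      branch 2.1 (add T ((q1 || q4) || !q3)):
        T (q3 || q2): β-rule — branch into T q3  //  T q2.
          branch 2.1.1 (add T q3):
            × closes — contains both q3 and !q3.
          branch 2.1.2 (add T q2):
            T ((q1 || q4) || !q3): β-rule — branch into T (q1 || q4)  //  T !q3.
              branch 2.1.2.1 (add T (q1 || q4)):
                T (q1 || q4): β-rule — branch into T q1  //  T q4.
                  branch 2.1.2.1.1 (add T q1):
                    ○ open, literals {q1=1, q2=1, q3=0, q4=1}.
                  branch 2.1.2.1.2 (add T q4):
                    ○ open, literals {q2=1, q3=0, q4=1}.
              branch 2.1.2.2 (add T !q3):
                ○ open, literals {q2=1, q3=0, q4=1}.
      branch 2.2 (add T q3):
        × closes — contains both q3 and !q3.
3 branches closed, 6 open.
Each open branch fixes some atoms; the unmentioned ones are free. Counting distinct full assignments: branch {q3=1, q4=0} (q1, q2) contributes 4 new; branch {q2=0, q3=0, q4=0} (q1) contributes 2 new; branch {q4=0} (q1, q3, q2) contributes 2 new; branch {q1=1, q2=1, q3=0, q4=1} (none free) contributes 1 new; branch {q2=1, q3=0, q4=1} (q1) contributes 1 new; branch {q2=1, q3=0, q4=1} (q1) contributes 0 new. Total: 10.

10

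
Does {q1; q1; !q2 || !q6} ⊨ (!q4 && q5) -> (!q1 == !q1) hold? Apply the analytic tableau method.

Initial set: {q1; q1; (!q2 || !q6); !((!q4 && q5) -> (!q1 == !q1))}.
!((!q4 && q5) -> (!q1 == !q1)): α-rule — add (!q4 && q5), !(!q1 == !q1).
(!q4 && q5): α-rule — add !q4, q5.
(!q2 || !q6): β-rule — branch into !q2  //  !q6.
  branch 1 (add !q2):
    !(!q1 == !q1): β-rule — branch into !q1, !!q1  //  !!q1, !q1.
      branch 1.1 (add !q1, !!q1):
        × closes — contains both q1 and !q1.
      branch 1.2 (add !!q1, !q1):
        × closes — contains both q1 and !q1.
  branch 2 (add !q6):
    !(!q1 == !q1): β-rule — branch into !q1, !!q1  //  !!q1, !q1.
      branch 2.1 (add !q1, !!q1):
        × closes — contains both q1 and !q1.
      branch 2.2 (add !!q1, !q1):
        × closes — contains both q1 and !q1.
All 4 branches close.
Every branch closed, so the premises entail the conclusion.

Yes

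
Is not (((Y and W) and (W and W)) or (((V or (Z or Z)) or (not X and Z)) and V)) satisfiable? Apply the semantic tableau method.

Initial set: {not (((Y and W) and (W and W)) or (((V or (Z or Z)) or (not X and Z)) and V))}.
not (((Y and W) and (W and W)) or (((V or (Z or Z)) or (not X and Z)) and V)): α-rule — add not ((Y and W) and (W and W)), not (((V or (Z or Z)) or (not X and Z)) and V).
not ((Y and W) and (W and W)): β-rule — branch into not (Y and W)  //  not (W and W).
  branch 1 (add not (Y and W)):
    not (((V or (Z or Z)) or (not X and Z)) and V): β-rule — branch into not ((V or (Z or Z)) or (not X and Z))  //  not V.
      branch 1.1 (add not ((V or (Z or Z)) or (not X and Z))):
        not ((V or (Z or Z)) or (not X and Z)): α-rule — add not (V or (Z or Z)), not (not X and Z).
        not (V or (Z or Z)): α-rule — add not V, not (Z or Z).
        not (Z or Z): α-rule — add not Z, not Z.
        not (Y and W): β-rule — branch into not Y  //  not W.
          branch 1.1.1 (add not Y):
            not (not X and Z): β-rule — branch into not not X  //  not Z.
              branch 1.1.1.1 (add not not X):
                ○ open, literals {V=F, X=T, Y=F, Z=F}.
              branch 1.1.1.2 (add not Z):
                ○ open, literals {V=F, Y=F, Z=F}.
          branch 1.1.2 (add not W):
            not (not X and Z): β-rule — branch into not not X  //  not Z.
              branch 1.1.2.1 (add not not X):
                ○ open, literals {V=F, W=F, X=T, Z=F}.
              branch 1.1.2.2 (add not Z):
                ○ open, literals {V=F, W=F, Z=F}.
      branch 1.2 (add not V):
        not (Y and W): β-rule — branch into not Y  //  not W.
          branch 1.2.1 (add not Y):
            ○ open, literals {V=F, Y=F}.
          branch 1.2.2 (add not W):
            ○ open, literals {V=F, W=F}.
  branch 2 (add not (W and W)):
    not (((V or (Z or Z)) or (not X and Z)) and V): β-rule — branch into not ((V or (Z or Z)) or (not X and Z))  //  not V.
      branch 2.1 (add not ((V or (Z or Z)) or (not X and Z))):
        not ((V or (Z or Z)) or (not X and Z)): α-rule — add not (V or (Z or Z)), not (not X and Z).
        not (V or (Z or Z)): α-rule — add not V, not (Z or Z).
        not (Z or Z): α-rule — add not Z, not Z.
        not (W and W): β-rule — branch into not W  //  not W.
          branch 2.1.1 (add not W):
            not (not X and Z): β-rule — branch into not not X  //  not Z.
              branch 2.1.1.1 (add not not X):
                ○ open, literals {V=F, W=F, X=T, Z=F}.
              branch 2.1.1.2 (add not Z):
                ○ open, literals {V=F, W=F, Z=F}.
          branch 2.1.2 (add not W):
            not (not X and Z): β-rule — branch into not not X  //  not Z.
              branch 2.1.2.1 (add not not X):
                ○ open, literals {V=F, W=F, X=T, Z=F}.
              branch 2.1.2.2 (add not Z):
                ○ open, literals {V=F, W=F, Z=F}.
      branch 2.2 (add not V):
        not (W and W): β-rule — branch into not W  //  not W.
          branch 2.2.1 (add not W):
            ○ open, literals {V=F, W=F}.
          branch 2.2.2 (add not W):
            ○ open, literals {V=F, W=F}.
0 branches closed, 12 open.
An open branch gives a satisfying assignment: V=F, X=T, Y=F, Z=F.

Satisfiable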